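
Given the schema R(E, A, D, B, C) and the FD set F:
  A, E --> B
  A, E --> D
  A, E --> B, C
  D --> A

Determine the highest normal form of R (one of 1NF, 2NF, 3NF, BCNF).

Candidate keys: {A, E}, {D, E}. Prime attributes: {A, D, E}.
D --> A breaks BCNF: {D}⁺ = {A, D}, so {D} is not a superkey.
Its right-hand attributes {A} are all prime, as are those of every other non-superkey FD — the relation is in 3NF.

3NF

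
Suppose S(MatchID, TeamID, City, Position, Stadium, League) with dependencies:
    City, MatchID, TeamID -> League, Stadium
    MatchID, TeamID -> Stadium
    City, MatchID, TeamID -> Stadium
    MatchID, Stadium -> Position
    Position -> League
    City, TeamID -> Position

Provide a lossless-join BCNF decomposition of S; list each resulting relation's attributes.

{City, MatchID, TeamID}; {League, Position}; {MatchID, Position, Stadium}; {MatchID, Stadium, TeamID}

Candidate key of the original relation: {City, MatchID, TeamID}.
In {City, League, MatchID, Position, Stadium, TeamID}, {MatchID, TeamID} is not a superkey ({MatchID, TeamID}⁺ restricted to this set is {League, MatchID, Position, Stadium, TeamID}), so split on MatchID, TeamID -> League, Position, Stadium into {League, MatchID, Position, Stadium, TeamID} and {City, MatchID, TeamID}.
In {League, MatchID, Position, Stadium, TeamID}, {MatchID, Stadium} is not a superkey ({MatchID, Stadium}⁺ restricted to this set is {League, MatchID, Position, Stadium}), so split on MatchID, Stadium -> League, Position into {League, MatchID, Position, Stadium} and {MatchID, Stadium, TeamID}.
In {League, MatchID, Position, Stadium}, {Position} is not a superkey ({Position}⁺ restricted to this set is {League, Position}), so split on Position -> League into {League, Position} and {MatchID, Position, Stadium}.
{League, Position} has no BCNF violation.
{MatchID, Position, Stadium} has no BCNF violation.
{MatchID, Stadium, TeamID} has no BCNF violation.
{City, MatchID, TeamID} has no BCNF violation.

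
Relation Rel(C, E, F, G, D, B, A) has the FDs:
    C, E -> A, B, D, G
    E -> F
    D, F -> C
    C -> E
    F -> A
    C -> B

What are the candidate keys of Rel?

{C}, {D, E}, {D, F}

{C} is a candidate key since {C}⁺ = {A, B, C, D, E, F, G} covers every attribute.
{D, E} is a candidate key since {D, E}⁺ = {A, B, C, D, E, F, G} covers every attribute.
{D, F} is a candidate key since {D, F}⁺ = {A, B, C, D, E, F, G} covers every attribute.
No proper subset of any of these is a key, and no other minimal superkey exists.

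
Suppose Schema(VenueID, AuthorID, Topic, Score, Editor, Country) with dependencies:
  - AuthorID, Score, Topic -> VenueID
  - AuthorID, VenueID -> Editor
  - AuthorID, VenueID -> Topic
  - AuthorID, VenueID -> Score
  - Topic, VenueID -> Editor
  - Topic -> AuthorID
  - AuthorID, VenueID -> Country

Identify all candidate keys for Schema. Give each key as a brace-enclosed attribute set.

{AuthorID, VenueID}, {Score, Topic}, {Topic, VenueID}

{AuthorID, VenueID} is a candidate key since {AuthorID, VenueID}⁺ = {AuthorID, Country, Editor, Score, Topic, VenueID} covers every attribute.
{Score, Topic} is a candidate key since {Score, Topic}⁺ = {AuthorID, Country, Editor, Score, Topic, VenueID} covers every attribute.
{Topic, VenueID} is a candidate key since {Topic, VenueID}⁺ = {AuthorID, Country, Editor, Score, Topic, VenueID} covers every attribute.
These are minimal and exhaustive — every other superkey contains one of them.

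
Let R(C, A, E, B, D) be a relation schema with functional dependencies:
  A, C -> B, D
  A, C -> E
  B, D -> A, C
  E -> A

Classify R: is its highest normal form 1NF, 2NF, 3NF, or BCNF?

Candidate keys: {A, C}, {B, D}, {C, E}. Prime attributes: {A, B, C, D, E}.
E -> A breaks BCNF: {E}⁺ = {A, E}, so {E} is not a superkey.
Since {A} ⊆ prime attributes and every other non-superkey FD also has a prime right side, the schema is in 3NF.

3NF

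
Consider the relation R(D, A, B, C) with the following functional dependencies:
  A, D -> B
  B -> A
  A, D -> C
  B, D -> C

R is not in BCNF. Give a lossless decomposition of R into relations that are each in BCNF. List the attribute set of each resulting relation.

{A, B}; {B, C, D}

Candidate keys of the original relation: {A, D}, {B, D}.
{A, B, C, D}: {B} determines {A, B} here but is not a superkey — split on B -> A, giving {A, B} and {B, C, D}.
{A, B} is in BCNF.
{B, C, D} is in BCNF.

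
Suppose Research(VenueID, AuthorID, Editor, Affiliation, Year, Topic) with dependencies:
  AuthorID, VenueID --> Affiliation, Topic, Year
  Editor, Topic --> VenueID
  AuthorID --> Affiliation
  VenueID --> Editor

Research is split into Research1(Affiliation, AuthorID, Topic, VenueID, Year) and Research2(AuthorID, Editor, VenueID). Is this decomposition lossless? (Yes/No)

Yes

The shared attributes are {AuthorID, VenueID} and {AuthorID, VenueID}⁺ = {Affiliation, AuthorID, Editor, Topic, VenueID, Year}.
This includes all of Research1, so the common attributes are a superkey of Research1 — the join is lossless.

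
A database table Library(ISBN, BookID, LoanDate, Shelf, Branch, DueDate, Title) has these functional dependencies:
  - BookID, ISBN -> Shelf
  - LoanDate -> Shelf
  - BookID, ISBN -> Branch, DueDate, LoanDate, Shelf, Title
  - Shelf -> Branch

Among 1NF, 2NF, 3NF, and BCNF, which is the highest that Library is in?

2NF

Candidate key: {BookID, ISBN}. Prime attributes: {BookID, ISBN}.
LoanDate -> Shelf breaks BCNF: {LoanDate}⁺ = {Branch, LoanDate, Shelf}, so {LoanDate} is not a superkey.
LoanDate -> Shelf determines the non-prime attribute {Shelf} from a non-superkey — 3NF is violated.
No proper subset of a key has a non-prime attribute in its closure, so there is no partial dependency; 2NF holds.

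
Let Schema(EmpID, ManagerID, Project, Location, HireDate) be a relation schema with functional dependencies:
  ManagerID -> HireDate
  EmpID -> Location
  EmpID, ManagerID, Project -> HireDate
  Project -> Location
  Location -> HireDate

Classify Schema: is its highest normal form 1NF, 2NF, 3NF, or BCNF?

1NF

Candidate key: {EmpID, ManagerID, Project}. Prime attributes: {EmpID, ManagerID, Project}.
For ManagerID -> HireDate we have {ManagerID}⁺ = {HireDate, ManagerID}; {ManagerID} is not a superkey, so BCNF fails.
ManagerID -> HireDate determines the non-prime attribute {HireDate} from a non-superkey — 3NF is violated.
{EmpID} is a proper subset of the key {EmpID, ManagerID, Project}, and {EmpID}⁺ contains the non-prime attributes {HireDate, Location} — a partial dependency, so 2NF is violated.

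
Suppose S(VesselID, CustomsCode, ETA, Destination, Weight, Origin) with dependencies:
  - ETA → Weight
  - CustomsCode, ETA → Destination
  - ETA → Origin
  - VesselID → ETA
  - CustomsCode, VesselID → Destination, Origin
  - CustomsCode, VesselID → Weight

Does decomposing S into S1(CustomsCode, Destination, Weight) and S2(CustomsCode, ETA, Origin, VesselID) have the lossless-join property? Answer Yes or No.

No

S1 ∩ S2 = {CustomsCode}; its closure under F is {CustomsCode}.
The closure covers neither S1 nor S2 entirely; the join is not lossless.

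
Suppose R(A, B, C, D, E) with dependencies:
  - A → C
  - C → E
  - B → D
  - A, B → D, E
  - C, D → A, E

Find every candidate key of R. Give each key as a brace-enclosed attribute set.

{A, B}, {B, C}

No FD produces {B}, so it must be in every candidate key.
{A, B}⁺ = {A, B, C, D, E} — all of the relation — so {A, B} is a candidate key.
{B, C}⁺ = {A, B, C, D, E} — all of the relation — so {B, C} is a candidate key.
No proper subset of any of these is a key, and no other minimal superkey exists.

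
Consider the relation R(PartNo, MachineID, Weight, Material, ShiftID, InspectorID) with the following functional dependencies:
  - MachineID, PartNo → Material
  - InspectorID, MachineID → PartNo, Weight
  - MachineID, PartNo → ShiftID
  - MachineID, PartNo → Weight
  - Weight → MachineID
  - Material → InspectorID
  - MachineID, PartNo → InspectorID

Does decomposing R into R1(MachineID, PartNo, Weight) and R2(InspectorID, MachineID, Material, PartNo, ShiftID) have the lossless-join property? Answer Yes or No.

Yes

R1 ∩ R2 = {MachineID, PartNo}; its closure under F is {InspectorID, MachineID, Material, PartNo, ShiftID, Weight}.
Since R1 ⊆ {InspectorID, MachineID, Material, PartNo, ShiftID, Weight}, the intersection is a superkey of R1; the decomposition is lossless.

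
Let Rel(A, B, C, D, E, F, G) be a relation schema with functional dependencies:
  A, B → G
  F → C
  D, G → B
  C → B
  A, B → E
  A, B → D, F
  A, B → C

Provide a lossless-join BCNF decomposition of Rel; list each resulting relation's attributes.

Candidate keys of the original relation: {A, B}, {A, C}, {A, D, G}, {A, F}.
In {A, B, C, D, E, F, G}, {F} is not a superkey ({F}⁺ restricted to this set is {B, C, F}), so split on F → B, C into {B, C, F} and {A, D, E, F, G}.
In {B, C, F}, {C} is not a superkey ({C}⁺ restricted to this set is {B, C}), so split on C → B into {B, C} and {C, F}.
{B, C} is in BCNF.
{C, F} is in BCNF.
{A, D, E, F, G} is in BCNF.

{A, D, E, F, G}; {B, C}; {C, F}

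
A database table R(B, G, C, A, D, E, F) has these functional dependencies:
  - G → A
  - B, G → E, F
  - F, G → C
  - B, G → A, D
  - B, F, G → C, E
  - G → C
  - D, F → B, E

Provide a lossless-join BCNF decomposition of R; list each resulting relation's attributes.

Candidate keys of the original relation: {B, G}, {D, F, G}.
{A, B, C, D, E, F, G}: {G} determines {A, C, G} here but is not a superkey — split on G → A, C, giving {A, C, G} and {B, D, E, F, G}.
{A, C, G} is in BCNF.
{B, D, E, F, G}: {D, F} determines {B, D, E, F} here but is not a superkey — split on D, F → B, E, giving {B, D, E, F} and {D, F, G}.
{B, D, E, F} is in BCNF.
{D, F, G} is in BCNF.

{A, C, G}; {B, D, E, F}; {D, F, G}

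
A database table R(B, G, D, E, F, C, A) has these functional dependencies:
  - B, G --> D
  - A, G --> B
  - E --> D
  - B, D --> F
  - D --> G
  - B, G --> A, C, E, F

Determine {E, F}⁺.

{D, E, F, G}

Start with {E, F}.
E --> D applies; add {D} → now {D, E, F}.
D --> G applies; add {G} → now {D, E, F, G}.
No further FD applies.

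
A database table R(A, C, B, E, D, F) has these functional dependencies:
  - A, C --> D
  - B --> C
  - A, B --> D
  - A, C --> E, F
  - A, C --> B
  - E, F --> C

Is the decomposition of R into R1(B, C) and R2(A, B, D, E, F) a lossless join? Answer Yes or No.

Yes

R1 ∩ R2 = {B}; its closure under F is {B, C}.
Since R1 ⊆ {B, C}, the intersection is a superkey of R1; the decomposition is lossless.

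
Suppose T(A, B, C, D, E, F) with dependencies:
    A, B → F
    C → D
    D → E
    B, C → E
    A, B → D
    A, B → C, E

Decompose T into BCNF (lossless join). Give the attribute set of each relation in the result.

Candidate key of the original relation: {A, B}.
In {A, B, C, D, E, F}, {C} is not a superkey ({C}⁺ restricted to this set is {C, D, E}), so split on C → D, E into {C, D, E} and {A, B, C, F}.
In {C, D, E}, {D} is not a superkey ({D}⁺ restricted to this set is {D, E}), so split on D → E into {D, E} and {C, D}.
{D, E} is in BCNF.
{C, D} is in BCNF.
{A, B, C, F} is in BCNF.

{A, B, C, F}; {C, D}; {D, E}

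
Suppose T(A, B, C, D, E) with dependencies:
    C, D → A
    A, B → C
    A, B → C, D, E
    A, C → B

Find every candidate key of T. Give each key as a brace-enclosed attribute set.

{A, B}, {A, C}, {C, D}

{A, B}⁺ = {A, B, C, D, E} — all of the relation — so {A, B} is a candidate key.
{A, C}⁺ = {A, B, C, D, E} — all of the relation — so {A, C} is a candidate key.
{C, D}⁺ = {A, B, C, D, E} — all of the relation — so {C, D} is a candidate key.
No proper subset of any of these is a key, and no other minimal superkey exists.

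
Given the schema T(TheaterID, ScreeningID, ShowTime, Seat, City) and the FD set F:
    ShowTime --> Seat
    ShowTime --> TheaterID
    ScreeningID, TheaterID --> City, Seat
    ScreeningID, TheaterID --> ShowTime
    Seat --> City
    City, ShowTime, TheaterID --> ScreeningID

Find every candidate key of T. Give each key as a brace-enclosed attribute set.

{ScreeningID, TheaterID}, {ShowTime}

{ShowTime}⁺ = {City, ScreeningID, Seat, ShowTime, TheaterID}, which is every attribute, so {ShowTime} is a candidate key.
{ScreeningID, TheaterID}⁺ = {City, ScreeningID, Seat, ShowTime, TheaterID}, which is every attribute, so {ScreeningID, TheaterID} is a candidate key.
Any other superkey properly contains one of these, so there are no further candidate keys.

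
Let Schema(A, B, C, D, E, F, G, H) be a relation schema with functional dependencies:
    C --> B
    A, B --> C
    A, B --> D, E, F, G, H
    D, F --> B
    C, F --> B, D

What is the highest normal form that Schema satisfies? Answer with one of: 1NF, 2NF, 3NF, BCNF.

Candidate keys: {A, B}, {A, C}, {A, D, F}. Prime attributes: {A, B, C, D, F}.
C --> B breaks BCNF: {C}⁺ = {B, C}, so {C} is not a superkey.
Since {B} ⊆ prime attributes and every other non-superkey FD also has a prime right side, the schema is in 3NF.

3NF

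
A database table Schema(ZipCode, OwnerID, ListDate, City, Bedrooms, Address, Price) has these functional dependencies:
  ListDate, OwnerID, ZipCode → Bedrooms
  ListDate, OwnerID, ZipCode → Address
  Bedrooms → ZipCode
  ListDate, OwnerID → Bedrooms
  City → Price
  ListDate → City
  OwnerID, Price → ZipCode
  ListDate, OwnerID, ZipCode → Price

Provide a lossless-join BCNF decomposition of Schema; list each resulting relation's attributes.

{Address, Bedrooms, ListDate, OwnerID}; {Bedrooms, ZipCode}; {City, ListDate}; {City, Price}

Candidate key of the original relation: {ListDate, OwnerID}.
{Address, Bedrooms, City, ListDate, OwnerID, Price, ZipCode}: {Bedrooms} determines {Bedrooms, ZipCode} here but is not a superkey — split on Bedrooms → ZipCode, giving {Bedrooms, ZipCode} and {Address, Bedrooms, City, ListDate, OwnerID, Price}.
{Bedrooms, ZipCode} is in BCNF.
{Address, Bedrooms, City, ListDate, OwnerID, Price}: {City} determines {City, Price} here but is not a superkey — split on City → Price, giving {City, Price} and {Address, Bedrooms, City, ListDate, OwnerID}.
{City, Price} is in BCNF.
{Address, Bedrooms, City, ListDate, OwnerID}: {ListDate} determines {City, ListDate} here but is not a superkey — split on ListDate → City, giving {City, ListDate} and {Address, Bedrooms, ListDate, OwnerID}.
{City, ListDate} is in BCNF.
{Address, Bedrooms, ListDate, OwnerID} is in BCNF.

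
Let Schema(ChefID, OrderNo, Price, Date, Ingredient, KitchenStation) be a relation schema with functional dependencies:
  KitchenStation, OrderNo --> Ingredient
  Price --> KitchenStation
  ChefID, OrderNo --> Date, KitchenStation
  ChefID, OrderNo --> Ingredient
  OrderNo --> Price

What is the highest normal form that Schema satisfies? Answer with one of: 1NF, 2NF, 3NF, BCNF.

Candidate key: {ChefID, OrderNo}. Prime attributes: {ChefID, OrderNo}.
KitchenStation, OrderNo --> Ingredient: {KitchenStation, OrderNo}⁺ = {Ingredient, KitchenStation, OrderNo, Price}, which is not all of the attributes, so the left side is not a superkey — BCNF is violated.
KitchenStation, OrderNo --> Ingredient has non-prime {Ingredient} on the right and a non-superkey on the left, so 3NF fails.
The proper key subset {OrderNo} of {ChefID, OrderNo} determines non-prime {Ingredient, KitchenStation, Price}, so the relation is not even in 2NF.

1NF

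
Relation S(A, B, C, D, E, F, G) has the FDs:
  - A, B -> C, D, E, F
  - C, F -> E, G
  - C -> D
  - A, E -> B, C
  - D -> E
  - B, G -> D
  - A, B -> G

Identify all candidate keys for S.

Attributes never on any right-hand side: {A} — every candidate key must contain it.
{A, B}⁺ = {A, B, C, D, E, F, G} — all of the relation — so {A, B} is a candidate key.
{A, C}⁺ = {A, B, C, D, E, F, G} — all of the relation — so {A, C} is a candidate key.
{A, D}⁺ = {A, B, C, D, E, F, G} — all of the relation — so {A, D} is a candidate key.
{A, E}⁺ = {A, B, C, D, E, F, G} — all of the relation — so {A, E} is a candidate key.
These are minimal and exhaustive — every other superkey contains one of them.

{A, B}, {A, C}, {A, D}, {A, E}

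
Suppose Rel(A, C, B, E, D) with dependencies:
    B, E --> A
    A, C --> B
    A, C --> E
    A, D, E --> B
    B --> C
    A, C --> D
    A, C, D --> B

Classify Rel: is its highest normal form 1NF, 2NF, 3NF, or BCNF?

Candidate keys: {A, B}, {A, C}, {A, D, E}, {B, E}. Prime attributes: {A, B, C, D, E}.
For B --> C we have {B}⁺ = {B, C}; {B} is not a superkey, so BCNF fails.
Since {C} ⊆ prime attributes and every other non-superkey FD also has a prime right side, the schema is in 3NF.

3NF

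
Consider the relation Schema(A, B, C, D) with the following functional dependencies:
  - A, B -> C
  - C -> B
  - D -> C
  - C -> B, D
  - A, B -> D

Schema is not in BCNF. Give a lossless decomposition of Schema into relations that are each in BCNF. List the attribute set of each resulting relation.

Candidate keys of the original relation: {A, B}, {A, C}, {A, D}.
Within {A, B, C, D}: {C}⁺ ∩ {A, B, C, D} = {B, C, D}, not the whole set, so C -> B, D violates BCNF; decompose into {B, C, D} and {A, C}.
{B, C, D}: every determinant is a superkey — BCNF.
{A, C}: every determinant is a superkey — BCNF.

{A, C}; {B, C, D}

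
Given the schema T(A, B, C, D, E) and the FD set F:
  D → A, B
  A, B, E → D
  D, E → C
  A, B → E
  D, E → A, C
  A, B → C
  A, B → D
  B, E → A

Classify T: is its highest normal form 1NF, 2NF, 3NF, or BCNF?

BCNF

Candidate keys: {A, B}, {B, E}, {D}. Prime attributes: {A, B, D, E}.
Every FD has a superkey on the left, so the relation is in BCNF.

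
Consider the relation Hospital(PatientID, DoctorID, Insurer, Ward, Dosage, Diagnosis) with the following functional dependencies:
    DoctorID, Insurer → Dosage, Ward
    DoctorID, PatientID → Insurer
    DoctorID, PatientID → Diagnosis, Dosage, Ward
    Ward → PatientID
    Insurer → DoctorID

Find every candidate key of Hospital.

{DoctorID, PatientID}, {DoctorID, Ward}, {Insurer}

{Insurer}⁺ = {Diagnosis, DoctorID, Dosage, Insurer, PatientID, Ward}, which is every attribute, so {Insurer} is a candidate key.
{DoctorID, PatientID}⁺ = {Diagnosis, DoctorID, Dosage, Insurer, PatientID, Ward}, which is every attribute, so {DoctorID, PatientID} is a candidate key.
{DoctorID, Ward}⁺ = {Diagnosis, DoctorID, Dosage, Insurer, PatientID, Ward}, which is every attribute, so {DoctorID, Ward} is a candidate key.
These are minimal and exhaustive — every other superkey contains one of them.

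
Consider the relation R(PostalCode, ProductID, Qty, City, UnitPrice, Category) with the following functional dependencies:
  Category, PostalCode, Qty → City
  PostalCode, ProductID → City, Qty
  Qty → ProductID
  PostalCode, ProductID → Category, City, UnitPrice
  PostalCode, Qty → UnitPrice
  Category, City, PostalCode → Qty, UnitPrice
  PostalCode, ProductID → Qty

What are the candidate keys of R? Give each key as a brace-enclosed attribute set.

{Category, City, PostalCode}, {PostalCode, ProductID}, {PostalCode, Qty}

{PostalCode} never appears on the right of any FD, so every key must include it.
{PostalCode, ProductID}⁺ = {Category, City, PostalCode, ProductID, Qty, UnitPrice}, which is every attribute, so {PostalCode, ProductID} is a candidate key.
{PostalCode, Qty}⁺ = {Category, City, PostalCode, ProductID, Qty, UnitPrice}, which is every attribute, so {PostalCode, Qty} is a candidate key.
{Category, City, PostalCode}⁺ = {Category, City, PostalCode, ProductID, Qty, UnitPrice}, which is every attribute, so {Category, City, PostalCode} is a candidate key.
Any other superkey properly contains one of these, so there are no further candidate keys.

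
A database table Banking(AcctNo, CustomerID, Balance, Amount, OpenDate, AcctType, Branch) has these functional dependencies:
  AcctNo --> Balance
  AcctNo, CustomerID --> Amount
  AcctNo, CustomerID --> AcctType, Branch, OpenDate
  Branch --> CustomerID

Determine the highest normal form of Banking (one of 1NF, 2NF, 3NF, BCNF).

1NF

Candidate keys: {AcctNo, Branch}, {AcctNo, CustomerID}. Prime attributes: {AcctNo, Branch, CustomerID}.
AcctNo --> Balance: {AcctNo}⁺ = {AcctNo, Balance}, which is not all of the attributes, so the left side is not a superkey — BCNF is violated.
Because {Balance} is non-prime and the left side of AcctNo --> Balance is not a superkey, the relation is not in 3NF.
Since {AcctNo} ⊂ {AcctNo, Branch} and {AcctNo}⁺ ⊇ {Balance} with {Balance} non-prime, there is a partial dependency; 2NF fails.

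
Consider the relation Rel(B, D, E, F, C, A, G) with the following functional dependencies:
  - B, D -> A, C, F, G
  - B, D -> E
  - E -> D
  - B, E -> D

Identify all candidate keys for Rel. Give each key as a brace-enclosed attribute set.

{B} never appears on the right of any FD, so every key must include it.
{B, D} is a candidate key since {B, D}⁺ = {A, B, C, D, E, F, G} covers every attribute.
{B, E} is a candidate key since {B, E}⁺ = {A, B, C, D, E, F, G} covers every attribute.
Any other superkey properly contains one of these, so there are no further candidate keys.

{B, D}, {B, E}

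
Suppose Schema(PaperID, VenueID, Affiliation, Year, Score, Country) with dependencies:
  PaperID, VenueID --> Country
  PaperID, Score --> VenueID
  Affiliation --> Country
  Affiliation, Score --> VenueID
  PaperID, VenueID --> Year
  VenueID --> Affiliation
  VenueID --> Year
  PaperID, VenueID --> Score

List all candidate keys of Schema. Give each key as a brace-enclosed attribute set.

{PaperID} never appears on the right of any FD, so every key must include it.
Closure of {PaperID, Score} is {Affiliation, Country, PaperID, Score, VenueID, Year}, the whole schema; {PaperID, Score} is a candidate key.
Closure of {PaperID, VenueID} is {Affiliation, Country, PaperID, Score, VenueID, Year}, the whole schema; {PaperID, VenueID} is a candidate key.
No proper subset of any of these is a key, and no other minimal superkey exists.

{PaperID, Score}, {PaperID, VenueID}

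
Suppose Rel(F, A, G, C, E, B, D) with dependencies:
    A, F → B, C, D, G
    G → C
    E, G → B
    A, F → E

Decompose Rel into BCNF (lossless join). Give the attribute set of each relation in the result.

{A, D, E, F, G}; {B, E, G}; {C, G}

Candidate key of the original relation: {A, F}.
{A, B, C, D, E, F, G}: {G} determines {C, G} here but is not a superkey — split on G → C, giving {C, G} and {A, B, D, E, F, G}.
{C, G} is in BCNF.
{A, B, D, E, F, G}: {E, G} determines {B, E, G} here but is not a superkey — split on E, G → B, giving {B, E, G} and {A, D, E, F, G}.
{B, E, G} is in BCNF.
{A, D, E, F, G} is in BCNF.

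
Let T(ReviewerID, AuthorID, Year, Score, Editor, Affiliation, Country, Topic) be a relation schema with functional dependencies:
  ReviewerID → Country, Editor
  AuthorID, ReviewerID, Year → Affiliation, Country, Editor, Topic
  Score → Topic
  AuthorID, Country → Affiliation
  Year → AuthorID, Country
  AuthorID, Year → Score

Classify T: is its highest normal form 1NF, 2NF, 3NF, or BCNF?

Candidate key: {ReviewerID, Year}. Prime attributes: {ReviewerID, Year}.
ReviewerID → Country, Editor breaks BCNF: {ReviewerID}⁺ = {Country, Editor, ReviewerID}, so {ReviewerID} is not a superkey.
Because {Country, Editor} are non-prime and the left side of ReviewerID → Country, Editor is not a superkey, the relation is not in 3NF.
Since {ReviewerID} ⊂ {ReviewerID, Year} and {ReviewerID}⁺ ⊇ {Country, Editor} with {Country, Editor} non-prime, there is a partial dependency; 2NF fails.

1NF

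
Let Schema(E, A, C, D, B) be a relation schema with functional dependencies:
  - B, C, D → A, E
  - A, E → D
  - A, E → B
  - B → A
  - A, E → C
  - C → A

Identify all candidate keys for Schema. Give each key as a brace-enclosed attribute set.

{A, E}⁺ = {A, B, C, D, E} — all of the relation — so {A, E} is a candidate key.
{B, E}⁺ = {A, B, C, D, E} — all of the relation — so {B, E} is a candidate key.
{C, E}⁺ = {A, B, C, D, E} — all of the relation — so {C, E} is a candidate key.
{B, C, D}⁺ = {A, B, C, D, E} — all of the relation — so {B, C, D} is a candidate key.
These are minimal and exhaustive — every other superkey contains one of them.

{A, E}, {B, C, D}, {B, E}, {C, E}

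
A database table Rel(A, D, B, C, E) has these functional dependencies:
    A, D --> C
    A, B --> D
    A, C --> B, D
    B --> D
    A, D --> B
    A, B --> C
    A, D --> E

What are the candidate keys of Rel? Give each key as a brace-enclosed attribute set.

{A, B}, {A, C}, {A, D}

{A} never appears on the right of any FD, so every key must include it.
{A, B} is a candidate key since {A, B}⁺ = {A, B, C, D, E} covers every attribute.
{A, C} is a candidate key since {A, C}⁺ = {A, B, C, D, E} covers every attribute.
{A, D} is a candidate key since {A, D}⁺ = {A, B, C, D, E} covers every attribute.
Any other superkey properly contains one of these, so there are no further candidate keys.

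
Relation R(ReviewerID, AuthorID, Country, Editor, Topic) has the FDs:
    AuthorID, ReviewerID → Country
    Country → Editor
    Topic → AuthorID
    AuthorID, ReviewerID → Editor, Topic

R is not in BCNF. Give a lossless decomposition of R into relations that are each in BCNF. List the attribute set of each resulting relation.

{AuthorID, Topic}; {Country, Editor}; {Country, ReviewerID, Topic}

Candidate keys of the original relation: {AuthorID, ReviewerID}, {ReviewerID, Topic}.
Within {AuthorID, Country, Editor, ReviewerID, Topic}: {Country}⁺ ∩ {AuthorID, Country, Editor, ReviewerID, Topic} = {Country, Editor}, not the whole set, so Country → Editor violates BCNF; decompose into {Country, Editor} and {AuthorID, Country, ReviewerID, Topic}.
{Country, Editor} has no BCNF violation.
Within {AuthorID, Country, ReviewerID, Topic}: {Topic}⁺ ∩ {AuthorID, Country, ReviewerID, Topic} = {AuthorID, Topic}, not the whole set, so Topic → AuthorID violates BCNF; decompose into {AuthorID, Topic} and {Country, ReviewerID, Topic}.
{AuthorID, Topic} has no BCNF violation.
{Country, ReviewerID, Topic} has no BCNF violation.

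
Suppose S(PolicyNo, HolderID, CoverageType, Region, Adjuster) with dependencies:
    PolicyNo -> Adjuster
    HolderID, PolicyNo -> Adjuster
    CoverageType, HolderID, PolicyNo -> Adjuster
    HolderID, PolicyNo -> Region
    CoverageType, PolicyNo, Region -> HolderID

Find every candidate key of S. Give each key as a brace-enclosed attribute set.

{CoverageType, HolderID, PolicyNo}, {CoverageType, PolicyNo, Region}

{CoverageType, PolicyNo} never appear on the right of any FD, so every key must include all of them.
Closure of {CoverageType, HolderID, PolicyNo} is {Adjuster, CoverageType, HolderID, PolicyNo, Region}, the whole schema; {CoverageType, HolderID, PolicyNo} is a candidate key.
Closure of {CoverageType, PolicyNo, Region} is {Adjuster, CoverageType, HolderID, PolicyNo, Region}, the whole schema; {CoverageType, PolicyNo, Region} is a candidate key.
No proper subset of any of these is a key, and no other minimal superkey exists.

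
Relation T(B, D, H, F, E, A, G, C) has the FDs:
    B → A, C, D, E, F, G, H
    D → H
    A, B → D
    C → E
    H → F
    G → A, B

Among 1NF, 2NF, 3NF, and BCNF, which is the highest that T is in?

Candidate keys: {B}, {G}. Prime attributes: {B, G}.
D → H: {D}⁺ = {D, F, H}, which is not all of the attributes, so the left side is not a superkey — BCNF is violated.
D → H determines the non-prime attribute {H} from a non-superkey — 3NF is violated.
All keys have size 1, which rules out partial dependencies — 2NF is satisfied.

2NF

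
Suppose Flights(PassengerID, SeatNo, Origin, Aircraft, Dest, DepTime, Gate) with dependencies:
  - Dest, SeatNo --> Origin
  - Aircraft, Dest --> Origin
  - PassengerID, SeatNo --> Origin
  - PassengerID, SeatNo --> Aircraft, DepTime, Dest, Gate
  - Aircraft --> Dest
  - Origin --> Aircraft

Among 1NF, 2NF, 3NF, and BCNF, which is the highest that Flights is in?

Candidate key: {PassengerID, SeatNo}. Prime attributes: {PassengerID, SeatNo}.
Dest, SeatNo --> Origin breaks BCNF: {Dest, SeatNo}⁺ = {Aircraft, Dest, Origin, SeatNo}, so {Dest, SeatNo} is not a superkey.
Dest, SeatNo --> Origin determines the non-prime attribute {Origin} from a non-superkey — 3NF is violated.
No non-prime attribute depends on a proper subset of any candidate key, so 2NF holds.

2NF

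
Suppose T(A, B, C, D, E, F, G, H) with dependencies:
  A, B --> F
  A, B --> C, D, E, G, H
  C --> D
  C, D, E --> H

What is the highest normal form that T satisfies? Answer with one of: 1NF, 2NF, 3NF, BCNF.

Candidate key: {A, B}. Prime attributes: {A, B}.
C --> D breaks BCNF: {C}⁺ = {C, D}, so {C} is not a superkey.
C --> D determines the non-prime attribute {D} from a non-superkey — 3NF is violated.
No proper subset of a key has a non-prime attribute in its closure, so there is no partial dependency; 2NF holds.

2NF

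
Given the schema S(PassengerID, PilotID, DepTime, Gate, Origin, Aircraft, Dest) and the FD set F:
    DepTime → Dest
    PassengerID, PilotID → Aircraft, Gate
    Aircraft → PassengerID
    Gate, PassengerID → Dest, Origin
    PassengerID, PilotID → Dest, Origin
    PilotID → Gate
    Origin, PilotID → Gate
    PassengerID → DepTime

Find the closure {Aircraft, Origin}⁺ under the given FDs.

{Aircraft, DepTime, Dest, Origin, PassengerID}

Start with {Aircraft, Origin}.
Aircraft → PassengerID applies; add {PassengerID} → now {Aircraft, Origin, PassengerID}.
PassengerID → DepTime applies; add {DepTime} → now {Aircraft, DepTime, Origin, PassengerID}.
DepTime → Dest applies; add {Dest} → now {Aircraft, DepTime, Dest, Origin, PassengerID}.
No further FD applies.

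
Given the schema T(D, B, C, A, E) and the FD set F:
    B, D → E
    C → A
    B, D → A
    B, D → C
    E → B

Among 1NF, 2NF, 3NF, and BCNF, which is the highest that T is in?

2NF

Candidate keys: {B, D}, {D, E}. Prime attributes: {B, D, E}.
C → A: {C}⁺ = {A, C}, which is not all of the attributes, so the left side is not a superkey — BCNF is violated.
C → A determines the non-prime attribute {A} from a non-superkey — 3NF is violated.
No non-prime attribute depends on a proper subset of any candidate key, so 2NF holds.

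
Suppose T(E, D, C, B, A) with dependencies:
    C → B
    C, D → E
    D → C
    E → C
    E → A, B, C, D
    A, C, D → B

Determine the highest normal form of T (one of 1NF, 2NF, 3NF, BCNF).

Candidate keys: {D}, {E}. Prime attributes: {D, E}.
For C → B we have {C}⁺ = {B, C}; {C} is not a superkey, so BCNF fails.
C → B has non-prime {B} on the right and a non-superkey on the left, so 3NF fails.
All keys have size 1, which rules out partial dependencies — 2NF is satisfied.

2NF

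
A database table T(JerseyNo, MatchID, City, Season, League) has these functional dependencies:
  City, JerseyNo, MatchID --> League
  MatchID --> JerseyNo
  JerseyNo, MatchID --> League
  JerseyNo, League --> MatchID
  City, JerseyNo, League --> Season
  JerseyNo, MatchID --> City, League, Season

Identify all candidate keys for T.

{MatchID}⁺ = {City, JerseyNo, League, MatchID, Season}, which is every attribute, so {MatchID} is a candidate key.
{JerseyNo, League}⁺ = {City, JerseyNo, League, MatchID, Season}, which is every attribute, so {JerseyNo, League} is a candidate key.
Any other superkey properly contains one of these, so there are no further candidate keys.

{JerseyNo, League}, {MatchID}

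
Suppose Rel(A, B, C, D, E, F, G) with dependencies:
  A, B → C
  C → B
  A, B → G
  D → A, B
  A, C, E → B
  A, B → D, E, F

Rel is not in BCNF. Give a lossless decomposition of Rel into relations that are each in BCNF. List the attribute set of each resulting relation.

Candidate keys of the original relation: {A, B}, {A, C}, {D}.
In {A, B, C, D, E, F, G}, {C} is not a superkey ({C}⁺ restricted to this set is {B, C}), so split on C → B into {B, C} and {A, C, D, E, F, G}.
{B, C} is in BCNF.
{A, C, D, E, F, G} is in BCNF.

{A, C, D, E, F, G}; {B, C}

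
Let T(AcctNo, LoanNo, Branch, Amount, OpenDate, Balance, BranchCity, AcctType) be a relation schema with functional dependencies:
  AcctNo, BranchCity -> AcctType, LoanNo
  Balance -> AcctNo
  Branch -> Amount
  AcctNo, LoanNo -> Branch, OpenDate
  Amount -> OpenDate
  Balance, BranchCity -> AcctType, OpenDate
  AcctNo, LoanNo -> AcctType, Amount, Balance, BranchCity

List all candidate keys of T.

Closure of {AcctNo, BranchCity} is {AcctNo, AcctType, Amount, Balance, Branch, BranchCity, LoanNo, OpenDate}, the whole schema; {AcctNo, BranchCity} is a candidate key.
Closure of {AcctNo, LoanNo} is {AcctNo, AcctType, Amount, Balance, Branch, BranchCity, LoanNo, OpenDate}, the whole schema; {AcctNo, LoanNo} is a candidate key.
Closure of {Balance, BranchCity} is {AcctNo, AcctType, Amount, Balance, Branch, BranchCity, LoanNo, OpenDate}, the whole schema; {Balance, BranchCity} is a candidate key.
Closure of {Balance, LoanNo} is {AcctNo, AcctType, Amount, Balance, Branch, BranchCity, LoanNo, OpenDate}, the whole schema; {Balance, LoanNo} is a candidate key.
These are minimal and exhaustive — every other superkey contains one of them.

{AcctNo, BranchCity}, {AcctNo, LoanNo}, {Balance, BranchCity}, {Balance, LoanNo}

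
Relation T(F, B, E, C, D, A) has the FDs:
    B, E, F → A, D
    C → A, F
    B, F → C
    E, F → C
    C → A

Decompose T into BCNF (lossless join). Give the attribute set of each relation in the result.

{A, C, F}; {B, C, D, E}

Candidate keys of the original relation: {B, C, E}, {B, E, F}.
Within {A, B, C, D, E, F}: {C}⁺ ∩ {A, B, C, D, E, F} = {A, C, F}, not the whole set, so C → A, F violates BCNF; decompose into {A, C, F} and {B, C, D, E}.
{A, C, F}: every determinant is a superkey — BCNF.
{B, C, D, E}: every determinant is a superkey — BCNF.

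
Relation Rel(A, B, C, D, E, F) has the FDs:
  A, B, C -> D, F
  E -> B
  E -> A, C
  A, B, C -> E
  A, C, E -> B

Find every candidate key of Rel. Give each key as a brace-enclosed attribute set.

{A, B, C}, {E}

{E}⁺ = {A, B, C, D, E, F}, which is every attribute, so {E} is a candidate key.
{A, B, C}⁺ = {A, B, C, D, E, F}, which is every attribute, so {A, B, C} is a candidate key.
No proper subset of any of these is a key, and no other minimal superkey exists.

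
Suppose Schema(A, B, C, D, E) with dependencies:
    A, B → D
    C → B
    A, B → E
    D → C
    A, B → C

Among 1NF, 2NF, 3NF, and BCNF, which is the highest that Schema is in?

Candidate keys: {A, B}, {A, C}, {A, D}. Prime attributes: {A, B, C, D}.
C → B breaks BCNF: {C}⁺ = {B, C}, so {C} is not a superkey.
Its right-hand attributes {B} are all prime, as are those of every other non-superkey FD — the relation is in 3NF.

3NF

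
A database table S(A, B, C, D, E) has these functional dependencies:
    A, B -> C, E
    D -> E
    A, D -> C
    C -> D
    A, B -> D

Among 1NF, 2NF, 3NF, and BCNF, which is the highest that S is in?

Candidate key: {A, B}. Prime attributes: {A, B}.
D -> E breaks BCNF: {D}⁺ = {D, E}, so {D} is not a superkey.
Because {E} is non-prime and the left side of D -> E is not a superkey, the relation is not in 3NF.
Checking every proper subset of each key, none determines a non-prime attribute — 2NF is satisfied.

2NF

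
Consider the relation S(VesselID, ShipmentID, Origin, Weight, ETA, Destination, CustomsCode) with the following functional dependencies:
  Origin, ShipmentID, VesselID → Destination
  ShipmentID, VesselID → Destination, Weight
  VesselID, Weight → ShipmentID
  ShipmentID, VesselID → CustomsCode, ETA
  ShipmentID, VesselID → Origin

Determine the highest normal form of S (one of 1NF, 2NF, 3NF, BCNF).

Candidate keys: {ShipmentID, VesselID}, {VesselID, Weight}. Prime attributes: {ShipmentID, VesselID, Weight}.
The left-hand side of every FD is a superkey, so BCNF is satisfied.

BCNF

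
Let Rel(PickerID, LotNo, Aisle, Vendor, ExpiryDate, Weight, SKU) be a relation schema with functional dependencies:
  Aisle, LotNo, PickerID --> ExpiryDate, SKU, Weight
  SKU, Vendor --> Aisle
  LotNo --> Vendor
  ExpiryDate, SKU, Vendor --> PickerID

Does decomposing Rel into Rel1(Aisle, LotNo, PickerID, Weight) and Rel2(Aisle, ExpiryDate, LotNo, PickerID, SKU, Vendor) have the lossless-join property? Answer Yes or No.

The shared attributes are {Aisle, LotNo, PickerID} and {Aisle, LotNo, PickerID}⁺ = {Aisle, ExpiryDate, LotNo, PickerID, SKU, Vendor, Weight}.
This includes all of Rel1, so the common attributes are a superkey of Rel1 — the join is lossless.

Yes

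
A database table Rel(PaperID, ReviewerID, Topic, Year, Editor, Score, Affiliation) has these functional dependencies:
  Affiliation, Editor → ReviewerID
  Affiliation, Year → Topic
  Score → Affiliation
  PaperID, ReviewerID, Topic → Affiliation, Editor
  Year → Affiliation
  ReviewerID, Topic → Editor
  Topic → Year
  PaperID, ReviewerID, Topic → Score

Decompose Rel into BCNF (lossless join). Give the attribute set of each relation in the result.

Candidate keys of the original relation: {Editor, PaperID, Topic}, {Editor, PaperID, Year}, {PaperID, ReviewerID, Topic}, {PaperID, ReviewerID, Year}.
In {Affiliation, Editor, PaperID, ReviewerID, Score, Topic, Year}, {Affiliation, Editor} is not a superkey ({Affiliation, Editor}⁺ restricted to this set is {Affiliation, Editor, ReviewerID}), so split on Affiliation, Editor → ReviewerID into {Affiliation, Editor, ReviewerID} and {Affiliation, Editor, PaperID, Score, Topic, Year}.
{Affiliation, Editor, ReviewerID}: every determinant is a superkey — BCNF.
In {Affiliation, Editor, PaperID, Score, Topic, Year}, {Affiliation, Year} is not a superkey ({Affiliation, Year}⁺ restricted to this set is {Affiliation, Topic, Year}), so split on Affiliation, Year → Topic into {Affiliation, Topic, Year} and {Affiliation, Editor, PaperID, Score, Year}.
{Affiliation, Topic, Year}: every determinant is a superkey — BCNF.
In {Affiliation, Editor, PaperID, Score, Year}, {Score} is not a superkey ({Score}⁺ restricted to this set is {Affiliation, Score}), so split on Score → Affiliation into {Affiliation, Score} and {Editor, PaperID, Score, Year}.
{Affiliation, Score}: every determinant is a superkey — BCNF.
{Editor, PaperID, Score, Year}: every determinant is a superkey — BCNF.

{Affiliation, Editor, ReviewerID}; {Affiliation, Score}; {Affiliation, Topic, Year}; {Editor, PaperID, Score, Year}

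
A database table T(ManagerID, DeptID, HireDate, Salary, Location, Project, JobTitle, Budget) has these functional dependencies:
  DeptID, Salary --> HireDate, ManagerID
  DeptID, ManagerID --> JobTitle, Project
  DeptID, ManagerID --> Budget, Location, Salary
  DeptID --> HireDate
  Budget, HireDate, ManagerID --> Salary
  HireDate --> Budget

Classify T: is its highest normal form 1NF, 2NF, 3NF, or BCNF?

1NF

Candidate keys: {DeptID, ManagerID}, {DeptID, Salary}. Prime attributes: {DeptID, ManagerID, Salary}.
DeptID --> HireDate: {DeptID}⁺ = {Budget, DeptID, HireDate}, which is not all of the attributes, so the left side is not a superkey — BCNF is violated.
Because {HireDate} is non-prime and the left side of DeptID --> HireDate is not a superkey, the relation is not in 3NF.
Since {DeptID} ⊂ {DeptID, ManagerID} and {DeptID}⁺ ⊇ {Budget, HireDate} with {Budget, HireDate} non-prime, there is a partial dependency; 2NF fails.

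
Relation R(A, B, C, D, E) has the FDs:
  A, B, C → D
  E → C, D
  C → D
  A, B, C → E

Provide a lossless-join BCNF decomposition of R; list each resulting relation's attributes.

Candidate keys of the original relation: {A, B, C}, {A, B, E}.
In {A, B, C, D, E}, {E} is not a superkey ({E}⁺ restricted to this set is {C, D, E}), so split on E → C, D into {C, D, E} and {A, B, E}.
In {C, D, E}, {C} is not a superkey ({C}⁺ restricted to this set is {C, D}), so split on C → D into {C, D} and {C, E}.
{C, D} is in BCNF.
{C, E} is in BCNF.
{A, B, E} is in BCNF.

{A, B, E}; {C, D}; {C, E}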